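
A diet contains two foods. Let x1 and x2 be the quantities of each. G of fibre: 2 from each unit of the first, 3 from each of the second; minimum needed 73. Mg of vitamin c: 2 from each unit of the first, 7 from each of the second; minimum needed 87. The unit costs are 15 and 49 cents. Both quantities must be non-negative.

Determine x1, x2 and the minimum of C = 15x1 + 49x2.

x1 = 125/4, x2 = 7/2, minimum C = 2561/4

Extreme points and C = 15x1 + 49x2:
  (0, 73/3) → C = 3577/3
  (87/2, 0) → C = 1305/2
  (125/4, 7/2) → C = 2561/4
The feasible region is unbounded (it extends along (0, 1), (1, 0)), but C strictly increases along every unbounded feasible direction, so there is no improving ray and the minimum is attained at a vertex.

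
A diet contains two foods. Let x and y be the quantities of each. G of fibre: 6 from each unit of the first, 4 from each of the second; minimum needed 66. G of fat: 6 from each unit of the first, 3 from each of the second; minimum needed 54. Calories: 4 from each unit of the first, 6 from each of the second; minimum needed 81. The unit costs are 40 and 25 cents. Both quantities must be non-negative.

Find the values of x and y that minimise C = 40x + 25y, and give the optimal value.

Corner points and C = 40x + 25y:
  (0, 18) → C = 450
  (81/4, 0) → C = 810
  (3, 12) → C = 420
  (18/5, 111/10) → C = 843/2
The feasible region is unbounded (it extends along (0, 1), (1, 0)), but C strictly increases along every unbounded feasible direction, so there is no improving ray and the minimum is attained at a vertex.

At the optimal vertex, 6x + 4y = 66 and 6x + 3y = 54.
Solving simultaneously gives x = 3, y = 12.

x = 3, y = 12, minimum C = 420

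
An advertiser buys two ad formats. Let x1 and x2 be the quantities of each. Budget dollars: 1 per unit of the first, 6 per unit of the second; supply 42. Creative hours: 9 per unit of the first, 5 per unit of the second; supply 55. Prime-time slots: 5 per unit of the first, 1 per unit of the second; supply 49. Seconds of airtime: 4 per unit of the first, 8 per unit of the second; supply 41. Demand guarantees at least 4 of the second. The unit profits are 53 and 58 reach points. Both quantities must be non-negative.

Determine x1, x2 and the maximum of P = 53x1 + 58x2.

Feasible corners and P = 53x1 + 58x2:
  (0, 41/8) → P = 1189/4
  (0, 4) → P = 232
  (9/4, 4) → P = 1405/4

x1 = 9/4, x2 = 4, maximum P = 1405/4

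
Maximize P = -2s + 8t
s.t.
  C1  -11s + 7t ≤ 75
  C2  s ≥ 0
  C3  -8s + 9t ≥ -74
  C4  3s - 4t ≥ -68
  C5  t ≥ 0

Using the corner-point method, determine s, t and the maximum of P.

s = 908/5, t = 766/5, maximum P = 4312/5

Extreme points and P = -2s + 8t:
  (0, 75/7) → P = 600/7
  (176/23, 523/23) → P = 3832/23
  (0, 0) → P = 0
  (908/5, 766/5) → P = 4312/5
  (37/4, 0) → P = -37/2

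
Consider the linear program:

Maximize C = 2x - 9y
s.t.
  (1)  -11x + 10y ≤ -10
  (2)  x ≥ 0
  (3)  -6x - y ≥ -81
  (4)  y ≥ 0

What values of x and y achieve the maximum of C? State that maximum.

The optimum lies where -6x - y = -81 and y = 0.
Solving simultaneously gives x = 27/2, y = 0.

x = 27/2, y = 0, maximum C = 27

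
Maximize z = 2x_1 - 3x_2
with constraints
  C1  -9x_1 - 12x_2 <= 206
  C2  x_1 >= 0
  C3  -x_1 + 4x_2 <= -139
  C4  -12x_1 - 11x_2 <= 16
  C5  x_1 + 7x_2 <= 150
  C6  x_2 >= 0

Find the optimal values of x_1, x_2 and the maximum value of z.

Vertices and z = 2x_1 - 3x_2:
  (143, 1) → z = 283
  (139, 0) → z = 278
  (150, 0) → z = 300

x_1 = 150, x_2 = 0, maximum z = 300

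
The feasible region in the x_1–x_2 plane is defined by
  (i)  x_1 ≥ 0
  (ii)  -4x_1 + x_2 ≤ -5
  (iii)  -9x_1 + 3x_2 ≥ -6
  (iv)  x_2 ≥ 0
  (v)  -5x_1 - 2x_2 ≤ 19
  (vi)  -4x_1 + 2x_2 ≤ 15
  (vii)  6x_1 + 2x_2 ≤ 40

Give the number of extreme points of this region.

The feasible vertices (each the meet of two boundaries and inside every other half-plane) are:
  (3, 7)
  (25/7, 65/7)
  (11/3, 9)

3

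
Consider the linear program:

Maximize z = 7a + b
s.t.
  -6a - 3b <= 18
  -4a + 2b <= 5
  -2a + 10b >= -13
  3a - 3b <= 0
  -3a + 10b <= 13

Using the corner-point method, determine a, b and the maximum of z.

The optimum lies where 3a - 3b = 0 and -3a + 10b = 13.
Solving simultaneously gives a = 13/7, b = 13/7.

a = 13/7, b = 13/7, maximum z = 104/7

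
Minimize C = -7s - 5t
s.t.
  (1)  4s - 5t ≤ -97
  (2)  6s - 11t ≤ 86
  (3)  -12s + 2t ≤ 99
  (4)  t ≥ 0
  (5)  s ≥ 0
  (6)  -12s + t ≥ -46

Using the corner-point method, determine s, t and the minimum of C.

Corner points and C = -7s - 5t:
  (0, 97/5) → C = -97
  (327/56, 337/14) → C = -9029/56
  (0, 99/2) → C = -495/2
  (191/12, 145) → C = -10037/12

s = 191/12, t = 145, minimum C = -10037/12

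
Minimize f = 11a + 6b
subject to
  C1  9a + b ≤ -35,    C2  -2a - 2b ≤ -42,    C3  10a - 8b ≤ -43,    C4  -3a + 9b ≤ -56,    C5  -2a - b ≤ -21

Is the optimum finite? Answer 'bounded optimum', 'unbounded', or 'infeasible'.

The boundaries 9a + b = -35 and -2a - b = -21 meet at (-8, 37), but that point violates -3a + 9b ≤ -56. Every candidate vertex is excluded by some other constraint, so the feasible region is empty.

infeasible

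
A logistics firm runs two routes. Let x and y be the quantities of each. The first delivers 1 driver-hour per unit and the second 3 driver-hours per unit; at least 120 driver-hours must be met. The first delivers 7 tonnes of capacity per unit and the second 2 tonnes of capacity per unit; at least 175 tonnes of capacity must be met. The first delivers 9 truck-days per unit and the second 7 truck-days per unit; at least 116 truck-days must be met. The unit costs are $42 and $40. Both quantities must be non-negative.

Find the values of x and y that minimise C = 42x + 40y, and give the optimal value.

Extreme points and C = 42x + 40y:
  (0, 175/2) → C = 3500
  (120, 0) → C = 5040
  (15, 35) → C = 2030
The feasible region is unbounded (it extends along (0, 1), (1, 0)), but C strictly increases along every unbounded feasible direction, so there is no improving ray and the minimum is attained at a vertex.

At the optimal vertex, x + 3y = 120 and 7x + 2y = 175.
Solving simultaneously gives x = 15, y = 35.

x = 15, y = 35, minimum C = 2030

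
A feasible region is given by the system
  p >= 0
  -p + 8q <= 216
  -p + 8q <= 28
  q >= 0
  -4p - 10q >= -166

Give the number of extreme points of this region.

4

Of the 9 pairwise boundary intersections, those satisfying every inequality are:
  (0, 7/2)
  (0, 0)
  (524/21, 139/21)
  (83/2, 0)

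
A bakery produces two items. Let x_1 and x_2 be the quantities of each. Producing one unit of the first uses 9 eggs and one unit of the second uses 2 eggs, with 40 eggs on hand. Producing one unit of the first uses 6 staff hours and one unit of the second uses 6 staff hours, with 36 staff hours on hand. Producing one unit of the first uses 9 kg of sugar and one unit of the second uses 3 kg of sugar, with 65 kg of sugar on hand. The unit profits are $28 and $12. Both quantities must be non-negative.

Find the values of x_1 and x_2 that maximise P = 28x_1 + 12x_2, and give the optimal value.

x_1 = 4, x_2 = 2, maximum P = 136

Vertices and P = 28x_1 + 12x_2:
  (0, 0) → P = 0
  (0, 6) → P = 72
  (40/9, 0) → P = 1120/9
  (4, 2) → P = 136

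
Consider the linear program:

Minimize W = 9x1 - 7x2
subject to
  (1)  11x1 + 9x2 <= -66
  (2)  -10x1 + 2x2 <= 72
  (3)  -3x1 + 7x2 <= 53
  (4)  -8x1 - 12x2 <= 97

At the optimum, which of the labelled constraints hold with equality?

(1) and (2)

Feasible corners and W = 9x1 - 7x2:
  (-195/28, 33/28) → W = -993/14
  (27/20, -539/60) → W = 2251/30
  (-529/68, -197/68) → W = -1691/34

The minimum is at (-195/28, 33/28). Substituting into each constraint, equality holds for (1) and (2); the remaining constraints have slack.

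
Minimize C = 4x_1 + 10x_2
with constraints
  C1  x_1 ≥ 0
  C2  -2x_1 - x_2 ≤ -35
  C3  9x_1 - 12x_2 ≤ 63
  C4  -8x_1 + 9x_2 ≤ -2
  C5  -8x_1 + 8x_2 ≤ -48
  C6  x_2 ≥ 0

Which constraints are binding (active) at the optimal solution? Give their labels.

C2 and C3

Extreme points and C = 4x_1 + 10x_2:
  (161/11, 63/11) → C = 1274/11
  (41/3, 23/3) → C = 394/3
  (52, 46) → C = 668
The feasible region is unbounded (it extends along (4, 3), (9, 8)), but C strictly increases along every unbounded feasible direction, so there is no improving ray and the minimum is attained at a vertex.

The minimum is at (161/11, 63/11). Substituting into each constraint, equality holds for C2 and C3; the remaining constraints have slack.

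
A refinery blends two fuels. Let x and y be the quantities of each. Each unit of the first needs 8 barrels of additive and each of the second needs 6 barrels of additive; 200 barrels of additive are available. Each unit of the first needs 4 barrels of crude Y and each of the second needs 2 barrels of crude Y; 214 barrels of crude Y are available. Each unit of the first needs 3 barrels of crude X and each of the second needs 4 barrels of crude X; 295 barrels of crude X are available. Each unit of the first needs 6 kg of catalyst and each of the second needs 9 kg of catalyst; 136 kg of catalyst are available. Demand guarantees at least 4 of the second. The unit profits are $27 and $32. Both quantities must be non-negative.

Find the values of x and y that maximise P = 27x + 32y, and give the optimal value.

x = 50/3, y = 4, maximum P = 578

Vertices and P = 27x + 32y:
  (0, 136/9) → P = 4352/9
  (0, 4) → P = 128
  (50/3, 4) → P = 578

The optimum lies where 6x + 9y = 136 and y = 4.
Solving simultaneously gives x = 50/3, y = 4.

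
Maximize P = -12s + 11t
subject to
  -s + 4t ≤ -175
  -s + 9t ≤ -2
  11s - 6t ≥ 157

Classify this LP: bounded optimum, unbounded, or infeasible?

Vertices and P = -12s + 11t:
  (1567/5, 173/5) → P = -16901/5
  (-211/19, -884/19) → P = -7192/19
The feasible region has finitely many vertices and no improving ray; the maximum is -7192/19 at (-211/19, -884/19).

bounded optimum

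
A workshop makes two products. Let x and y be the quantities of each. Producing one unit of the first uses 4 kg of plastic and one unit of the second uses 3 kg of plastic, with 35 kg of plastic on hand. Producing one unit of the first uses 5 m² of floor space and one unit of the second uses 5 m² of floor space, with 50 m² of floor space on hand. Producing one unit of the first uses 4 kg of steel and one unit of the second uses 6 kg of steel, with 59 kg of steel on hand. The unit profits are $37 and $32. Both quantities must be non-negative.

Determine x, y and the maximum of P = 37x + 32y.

x = 5, y = 5, maximum P = 345

Vertices and P = 37x + 32y:
  (0, 0) → P = 0
  (0, 59/6) → P = 944/3
  (35/4, 0) → P = 1295/4
  (5, 5) → P = 345
  (1/2, 19/2) → P = 645/2

At the optimal vertex, 4x + 3y = 35 and 5x + 5y = 50.
Solving simultaneously gives x = 5, y = 5.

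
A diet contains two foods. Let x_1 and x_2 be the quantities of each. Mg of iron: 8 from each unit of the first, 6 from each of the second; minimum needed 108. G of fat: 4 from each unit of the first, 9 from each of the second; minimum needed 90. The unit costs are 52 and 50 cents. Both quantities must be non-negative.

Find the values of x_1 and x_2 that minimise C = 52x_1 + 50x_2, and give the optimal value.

Vertices and C = 52x_1 + 50x_2:
  (0, 18) → C = 900
  (45/2, 0) → C = 1170
  (9, 6) → C = 768
The feasible region is unbounded (it extends along (0, 1), (1, 0)), but C strictly increases along every unbounded feasible direction, so there is no improving ray and the minimum is attained at a vertex.

The optimum lies where 8x_1 + 6x_2 = 108 and 4x_1 + 9x_2 = 90.
Solving simultaneously gives x_1 = 9, x_2 = 6.

x_1 = 9, x_2 = 6, minimum C = 768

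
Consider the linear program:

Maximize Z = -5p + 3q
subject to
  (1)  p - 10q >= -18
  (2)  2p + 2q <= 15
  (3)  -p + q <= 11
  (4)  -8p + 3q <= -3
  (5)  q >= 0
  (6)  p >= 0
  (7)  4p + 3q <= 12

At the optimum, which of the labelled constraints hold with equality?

Extreme points and Z = -5p + 3q:
  (12/11, 21/11) → Z = 3/11
  (66/43, 84/43) → Z = -78/43
  (3/8, 0) → Z = -15/8
  (3, 0) → Z = -15

The maximum is at (12/11, 21/11). Substituting into each constraint, equality holds for (1) and (4); the remaining constraints have slack.

(1) and (4)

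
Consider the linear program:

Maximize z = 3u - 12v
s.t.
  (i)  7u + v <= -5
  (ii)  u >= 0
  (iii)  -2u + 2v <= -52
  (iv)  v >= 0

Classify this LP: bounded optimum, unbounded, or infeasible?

The boundaries 7u + v = -5 and -2u + 2v = -52 meet at (21/8, -187/8), but that point violates v ≥ 0. Every candidate vertex is excluded by some other constraint, so the feasible region is empty.

infeasible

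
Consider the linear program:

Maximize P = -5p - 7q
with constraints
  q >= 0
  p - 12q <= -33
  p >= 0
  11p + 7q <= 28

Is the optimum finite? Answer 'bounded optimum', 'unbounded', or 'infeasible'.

Vertices and P = -5p - 7q:
  (0, 11/4) → P = -77/4
  (105/139, 391/139) → P = -3262/139
  (0, 4) → P = -28
The feasible region has finitely many vertices and no improving ray; the maximum is -77/4 at (0, 11/4).

bounded optimum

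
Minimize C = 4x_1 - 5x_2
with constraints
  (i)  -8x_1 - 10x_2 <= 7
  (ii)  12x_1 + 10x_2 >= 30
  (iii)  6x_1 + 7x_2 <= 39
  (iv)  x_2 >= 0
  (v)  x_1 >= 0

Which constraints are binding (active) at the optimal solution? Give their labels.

(iii) and (v)

Feasible corners and C = 4x_1 - 5x_2:
  (5/2, 0) → C = 10
  (0, 3) → C = -15
  (13/2, 0) → C = 26
  (0, 39/7) → C = -195/7

The minimum is at (0, 39/7). Substituting into each constraint, equality holds for (iii) and (v); the remaining constraints have slack.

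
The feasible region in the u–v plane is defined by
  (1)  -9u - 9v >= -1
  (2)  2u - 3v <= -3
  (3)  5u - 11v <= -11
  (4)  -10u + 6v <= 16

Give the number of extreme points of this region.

3

Of the 6 pairwise boundary intersections, those satisfying every inequality are:
  (-11/18, 13/18)
  (-23/24, 77/72)
  (-11/8, 3/8)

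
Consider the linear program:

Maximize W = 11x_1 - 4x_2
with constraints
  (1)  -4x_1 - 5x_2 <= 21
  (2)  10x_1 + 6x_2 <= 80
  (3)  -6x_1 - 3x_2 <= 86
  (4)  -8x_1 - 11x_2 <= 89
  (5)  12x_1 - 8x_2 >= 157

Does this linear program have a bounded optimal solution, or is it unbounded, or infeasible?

bounded optimum

Vertices and W = 11x_1 - 4x_2:
  (263/13, -265/13) → W = 3953/13
  (617/92, -220/23) → W = 10307/92
  (791/76, -305/76) → W = 9921/76
The feasible region has finitely many vertices and no improving ray; the maximum is 3953/13 at (263/13, -265/13).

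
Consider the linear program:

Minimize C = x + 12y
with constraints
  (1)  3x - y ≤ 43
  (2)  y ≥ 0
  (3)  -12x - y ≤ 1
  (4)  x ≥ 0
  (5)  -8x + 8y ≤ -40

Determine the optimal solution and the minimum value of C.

x = 5, y = 0, minimum C = 5

Vertices and C = x + 12y:
  (43/3, 0) → C = 43/3
  (19, 14) → C = 187
  (5, 0) → C = 5

At the optimal vertex, y = 0 and -8x + 8y = -40.
Solving simultaneously gives x = 5, y = 0.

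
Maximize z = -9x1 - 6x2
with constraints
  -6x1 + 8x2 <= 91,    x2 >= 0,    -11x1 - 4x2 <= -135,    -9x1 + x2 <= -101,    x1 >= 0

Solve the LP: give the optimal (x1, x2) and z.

x1 = 135/11, x2 = 0, maximum z = -1215/11

Corner points and z = -9x1 - 6x2:
  (899/66, 475/22) → z = -5547/22
  (135/11, 0) → z = -1215/11
  (539/47, 104/47) → z = -5475/47
The feasible region is unbounded (it extends along (4, 3), (1, 0)), but z strictly decreases along every unbounded feasible direction, so there is no improving ray and the maximum is attained at a vertex.

The optimum lies where x2 = 0 and -11x1 - 4x2 = -135.
Solving simultaneously gives x1 = 135/11, x2 = 0.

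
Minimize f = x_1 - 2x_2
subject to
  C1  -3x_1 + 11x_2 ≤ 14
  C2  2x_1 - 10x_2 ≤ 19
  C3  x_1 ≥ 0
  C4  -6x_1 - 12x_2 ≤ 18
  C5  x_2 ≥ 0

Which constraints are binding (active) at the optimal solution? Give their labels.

C1 and C3

Vertices and f = x_1 - 2x_2:
  (0, 14/11) → f = -28/11
  (19/2, 0) → f = 19/2
  (0, 0) → f = 0
The feasible region is unbounded (it extends along (11, 3), (5, 1)), but f strictly increases along every unbounded feasible direction, so there is no improving ray and the minimum is attained at a vertex.

The minimum is at (0, 14/11). Substituting into each constraint, equality holds for C1 and C3; the remaining constraints have slack.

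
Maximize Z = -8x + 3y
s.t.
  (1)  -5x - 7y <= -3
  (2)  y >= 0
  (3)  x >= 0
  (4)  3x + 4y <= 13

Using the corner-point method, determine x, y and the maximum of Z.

x = 0, y = 13/4, maximum Z = 39/4

Feasible corners and Z = -8x + 3y:
  (3/5, 0) → Z = -24/5
  (0, 3/7) → Z = 9/7
  (13/3, 0) → Z = -104/3
  (0, 13/4) → Z = 39/4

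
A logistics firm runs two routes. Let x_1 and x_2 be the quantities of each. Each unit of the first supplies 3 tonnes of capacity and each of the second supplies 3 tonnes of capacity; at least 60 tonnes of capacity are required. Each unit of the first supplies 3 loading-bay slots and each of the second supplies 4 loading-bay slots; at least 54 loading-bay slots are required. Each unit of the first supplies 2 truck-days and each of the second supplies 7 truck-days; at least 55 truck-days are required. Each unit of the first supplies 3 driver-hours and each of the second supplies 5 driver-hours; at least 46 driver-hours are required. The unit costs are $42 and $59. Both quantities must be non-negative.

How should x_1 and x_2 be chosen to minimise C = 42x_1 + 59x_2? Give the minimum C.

The feasible region is unbounded (it extends along (0, 1), (1, 0)), but C strictly increases along every unbounded feasible direction, so there is no improving ray and the minimum is attained at a vertex.

x_1 = 17, x_2 = 3, minimum C = 891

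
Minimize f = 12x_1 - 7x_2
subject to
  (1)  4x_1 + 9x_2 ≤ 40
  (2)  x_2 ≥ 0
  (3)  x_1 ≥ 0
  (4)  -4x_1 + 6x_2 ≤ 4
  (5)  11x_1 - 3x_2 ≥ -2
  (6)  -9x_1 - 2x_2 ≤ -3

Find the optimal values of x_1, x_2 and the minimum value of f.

Extreme points and f = 12x_1 - 7x_2:
  (10, 0) → f = 120
  (17/5, 44/15) → f = 304/15
  (1/3, 0) → f = 4
  (5/31, 24/31) → f = -108/31

The optimum lies where -4x_1 + 6x_2 = 4 and -9x_1 - 2x_2 = -3.
Solving simultaneously gives x_1 = 5/31, x_2 = 24/31.

x_1 = 5/31, x_2 = 24/31, minimum f = -108/31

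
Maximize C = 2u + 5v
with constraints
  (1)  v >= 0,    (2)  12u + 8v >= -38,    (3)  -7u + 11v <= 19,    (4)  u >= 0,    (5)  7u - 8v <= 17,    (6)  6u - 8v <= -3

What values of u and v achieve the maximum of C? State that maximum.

u = 119/10, v = 93/10, maximum C = 703/10

Vertices and C = 2u + 5v:
  (0, 19/11) → C = 95/11
  (119/10, 93/10) → C = 703/10
  (0, 3/8) → C = 15/8

At the optimal vertex, -7u + 11v = 19 and 6u - 8v = -3.
Solving simultaneously gives u = 119/10, v = 93/10.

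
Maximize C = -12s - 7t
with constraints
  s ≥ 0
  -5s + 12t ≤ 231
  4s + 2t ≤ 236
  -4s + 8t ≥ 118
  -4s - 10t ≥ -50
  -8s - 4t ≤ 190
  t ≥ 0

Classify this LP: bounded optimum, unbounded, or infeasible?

The boundaries s = 0 and -5s + 12t = 231 meet at (0, 77/4), but that point violates -4s - 10t ≥ -50. Every candidate vertex is excluded by some other constraint, so the feasible region is empty.

infeasible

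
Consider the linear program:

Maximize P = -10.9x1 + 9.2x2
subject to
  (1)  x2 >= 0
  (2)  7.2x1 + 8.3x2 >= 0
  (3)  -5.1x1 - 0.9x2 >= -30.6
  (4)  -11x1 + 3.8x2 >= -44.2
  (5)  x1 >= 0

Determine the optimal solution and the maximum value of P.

Vertices and P = -10.9x1 + 9.2x2:
  (0, 0) → P = 0
  (221/55, 0) → P = -24089/550
  (2601/488, 1853/488) → P = -1853/80
  (0, 34) → P = 1564/5

The binding constraints are -5.1x1 - 0.9x2 = -30.6 and x1 = 0.
Solving simultaneously gives x1 = 0, x2 = 34.

x1 = 0, x2 = 34, maximum P = 312.8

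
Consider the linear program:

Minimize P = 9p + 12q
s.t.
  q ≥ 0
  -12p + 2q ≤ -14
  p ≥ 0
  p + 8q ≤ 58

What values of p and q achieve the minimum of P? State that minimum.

Extreme points and P = 9p + 12q:
  (7/6, 0) → P = 21/2
  (58, 0) → P = 522
  (114/49, 341/49) → P = 5118/49

p = 7/6, q = 0, minimum P = 21/2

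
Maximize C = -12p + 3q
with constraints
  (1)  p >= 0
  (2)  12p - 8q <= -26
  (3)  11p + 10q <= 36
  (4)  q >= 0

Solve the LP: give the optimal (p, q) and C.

p = 0, q = 18/5, maximum C = 54/5

The optimum lies where p = 0 and 11p + 10q = 36.
Solving simultaneously gives p = 0, q = 18/5.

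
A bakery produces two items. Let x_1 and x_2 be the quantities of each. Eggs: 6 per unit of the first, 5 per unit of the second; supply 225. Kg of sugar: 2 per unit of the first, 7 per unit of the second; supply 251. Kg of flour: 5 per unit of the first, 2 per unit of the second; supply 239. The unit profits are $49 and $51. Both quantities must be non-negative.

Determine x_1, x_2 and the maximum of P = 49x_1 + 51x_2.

x_1 = 10, x_2 = 33, maximum P = 2173

Feasible corners and P = 49x_1 + 51x_2:
  (0, 0) → P = 0
  (0, 251/7) → P = 12801/7
  (75/2, 0) → P = 3675/2
  (10, 33) → P = 2173

The binding constraints are 6x_1 + 5x_2 = 225 and 2x_1 + 7x_2 = 251.
Solving simultaneously gives x_1 = 10, x_2 = 33.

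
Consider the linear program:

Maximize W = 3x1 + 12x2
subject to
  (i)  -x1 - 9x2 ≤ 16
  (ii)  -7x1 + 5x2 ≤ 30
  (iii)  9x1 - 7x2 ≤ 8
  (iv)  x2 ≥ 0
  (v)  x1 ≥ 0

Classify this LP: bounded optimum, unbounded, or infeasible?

unbounded

From the feasible point (0, 6), moving in the direction (5, 7) keeps every constraint satisfied while W increases without bound.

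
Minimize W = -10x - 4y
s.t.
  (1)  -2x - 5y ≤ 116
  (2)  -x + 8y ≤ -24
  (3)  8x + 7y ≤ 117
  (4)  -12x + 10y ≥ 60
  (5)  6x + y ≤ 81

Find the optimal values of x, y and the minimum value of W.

x = -360/43, y = -174/43, minimum W = 4296/43

Corner points and W = -10x - 4y:
  (-808/21, -164/21) → W = 416
  (-73/4, -159/10) → W = 2461/10
  (-360/43, -174/43) → W = 4296/43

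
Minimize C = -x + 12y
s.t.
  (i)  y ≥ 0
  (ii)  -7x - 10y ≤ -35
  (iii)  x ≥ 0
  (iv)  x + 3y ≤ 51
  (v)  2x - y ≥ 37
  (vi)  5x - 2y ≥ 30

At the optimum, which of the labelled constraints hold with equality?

(i) and (iv)

Vertices and C = -x + 12y:
  (51, 0) → C = -51
  (37/2, 0) → C = -37/2
  (162/7, 65/7) → C = 618/7

The minimum is at (51, 0). Substituting into each constraint, equality holds for (i) and (iv); the remaining constraints have slack.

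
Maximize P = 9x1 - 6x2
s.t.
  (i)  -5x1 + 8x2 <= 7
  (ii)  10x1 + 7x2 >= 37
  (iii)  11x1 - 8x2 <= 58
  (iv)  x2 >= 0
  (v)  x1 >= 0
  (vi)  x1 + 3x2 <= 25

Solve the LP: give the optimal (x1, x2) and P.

x1 = 374/41, x2 = 217/41, maximum P = 2064/41

Feasible corners and P = 9x1 - 6x2:
  (247/115, 51/23) → P = 693/115
  (179/23, 132/23) → P = 819/23
  (37/10, 0) → P = 333/10
  (58/11, 0) → P = 522/11
  (374/41, 217/41) → P = 2064/41

At the optimal vertex, 11x1 - 8x2 = 58 and x1 + 3x2 = 25.
Solving simultaneously gives x1 = 374/41, x2 = 217/41.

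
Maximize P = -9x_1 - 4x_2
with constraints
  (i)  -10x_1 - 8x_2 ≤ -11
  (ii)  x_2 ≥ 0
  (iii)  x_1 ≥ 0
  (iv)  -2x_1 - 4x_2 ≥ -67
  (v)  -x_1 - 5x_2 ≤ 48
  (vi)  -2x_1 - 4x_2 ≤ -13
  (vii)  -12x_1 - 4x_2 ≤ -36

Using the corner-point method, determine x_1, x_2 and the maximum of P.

Feasible corners and P = -9x_1 - 4x_2:
  (67/2, 0) → P = -603/2
  (13/2, 0) → P = -117/2
  (0, 67/4) → P = -67
  (0, 9) → P = -36
  (23/10, 21/10) → P = -291/10

The binding constraints are -2x_1 - 4x_2 = -13 and -12x_1 - 4x_2 = -36.
Solving simultaneously gives x_1 = 23/10, x_2 = 21/10.

x_1 = 23/10, x_2 = 21/10, maximum P = -291/10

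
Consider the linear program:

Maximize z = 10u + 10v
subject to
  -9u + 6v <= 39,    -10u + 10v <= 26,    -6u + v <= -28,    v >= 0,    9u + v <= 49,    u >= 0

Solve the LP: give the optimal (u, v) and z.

u = 77/15, v = 14/5, maximum z = 238/3

Feasible corners and z = 10u + 10v:
  (14/3, 0) → z = 140/3
  (77/15, 14/5) → z = 238/3
  (49/9, 0) → z = 490/9

The optimum lies where -6u + v = -28 and 9u + v = 49.
Solving simultaneously gives u = 77/15, v = 14/5.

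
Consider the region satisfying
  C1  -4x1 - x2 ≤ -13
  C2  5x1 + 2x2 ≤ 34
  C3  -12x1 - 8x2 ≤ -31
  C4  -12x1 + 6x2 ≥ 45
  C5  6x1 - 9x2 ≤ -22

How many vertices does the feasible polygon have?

3

Intersecting each pair of boundary lines and keeping only the points that satisfy every inequality leaves:
  (-8/3, 71/3)
  (11/12, 28/3)
  (19/9, 211/18)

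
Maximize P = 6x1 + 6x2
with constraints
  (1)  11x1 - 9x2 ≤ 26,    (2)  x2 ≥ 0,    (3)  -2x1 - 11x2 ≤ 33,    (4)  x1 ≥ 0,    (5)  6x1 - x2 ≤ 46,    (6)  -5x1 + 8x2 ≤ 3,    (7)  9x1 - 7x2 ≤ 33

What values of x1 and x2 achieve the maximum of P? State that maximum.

x1 = 235/43, x2 = 163/43, maximum P = 2388/43

The binding constraints are 11x1 - 9x2 = 26 and -5x1 + 8x2 = 3.
Solving simultaneously gives x1 = 235/43, x2 = 163/43.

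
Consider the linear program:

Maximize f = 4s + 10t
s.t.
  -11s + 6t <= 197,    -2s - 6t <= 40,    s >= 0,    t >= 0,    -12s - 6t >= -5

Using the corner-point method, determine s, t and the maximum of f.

s = 0, t = 5/6, maximum f = 25/3

Vertices and f = 4s + 10t:
  (0, 0) → f = 0
  (0, 5/6) → f = 25/3
  (5/12, 0) → f = 5/3

The optimum lies where s = 0 and -12s - 6t = -5.
Solving simultaneously gives s = 0, t = 5/6.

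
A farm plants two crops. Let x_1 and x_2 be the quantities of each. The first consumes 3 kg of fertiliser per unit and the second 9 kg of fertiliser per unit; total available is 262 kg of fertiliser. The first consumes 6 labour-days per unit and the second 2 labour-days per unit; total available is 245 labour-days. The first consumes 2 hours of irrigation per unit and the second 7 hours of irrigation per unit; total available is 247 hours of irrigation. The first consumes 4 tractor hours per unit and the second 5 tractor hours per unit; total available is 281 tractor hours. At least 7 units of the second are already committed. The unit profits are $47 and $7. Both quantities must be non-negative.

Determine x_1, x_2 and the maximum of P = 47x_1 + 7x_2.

x_1 = 77/2, x_2 = 7, maximum P = 3717/2

Feasible corners and P = 47x_1 + 7x_2:
  (0, 262/9) → P = 1834/9
  (0, 7) → P = 49
  (1681/48, 279/16) → P = 42433/24
  (77/2, 7) → P = 3717/2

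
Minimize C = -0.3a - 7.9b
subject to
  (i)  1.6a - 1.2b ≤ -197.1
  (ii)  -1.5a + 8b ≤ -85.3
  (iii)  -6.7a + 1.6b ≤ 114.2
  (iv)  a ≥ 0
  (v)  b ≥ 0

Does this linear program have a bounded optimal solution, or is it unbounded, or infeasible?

infeasible

The boundaries 1.6a - 1.2b = -197.1 and -6.7a + 1.6b = 114.2 meet at (4458/137, 113785/548), but that point violates -1.5a + 8b ≤ -85.3. Every candidate vertex is excluded by some other constraint, so the feasible region is empty.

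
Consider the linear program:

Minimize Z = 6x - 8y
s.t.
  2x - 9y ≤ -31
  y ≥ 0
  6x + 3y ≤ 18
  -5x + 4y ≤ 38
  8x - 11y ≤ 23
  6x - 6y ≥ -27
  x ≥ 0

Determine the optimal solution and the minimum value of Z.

x = 1/2, y = 5, minimum Z = -37

Vertices and Z = 6x - 8y:
  (23/20, 37/10) → Z = -227/10
  (0, 31/9) → Z = -248/9
  (1/2, 5) → Z = -37
  (0, 9/2) → Z = -36

The optimum lies where 6x + 3y = 18 and 6x - 6y = -27.
Solving simultaneously gives x = 1/2, y = 5.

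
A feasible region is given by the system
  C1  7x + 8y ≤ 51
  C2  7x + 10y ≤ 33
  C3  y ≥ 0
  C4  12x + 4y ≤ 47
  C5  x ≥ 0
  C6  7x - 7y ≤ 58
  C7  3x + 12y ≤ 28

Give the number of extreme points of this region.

The feasible vertices (each the meet of two boundaries and inside every other half-plane) are:
  (169/46, 67/92)
  (58/27, 97/54)
  (47/12, 0)
  (0, 0)
  (0, 7/3)

5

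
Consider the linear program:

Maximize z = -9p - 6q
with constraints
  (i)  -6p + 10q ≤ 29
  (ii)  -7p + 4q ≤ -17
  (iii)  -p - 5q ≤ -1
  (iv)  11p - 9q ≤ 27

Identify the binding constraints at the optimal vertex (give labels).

(ii) and (iv)

Vertices and z = -9p - 6q:
  (143/23, 305/46) → z = -2202/23
  (531/56, 481/56) → z = -1095/8
  (45/19, -2/19) → z = -393/19

The maximum is at (45/19, -2/19). Substituting into each constraint, equality holds for (ii) and (iv); the remaining constraints have slack.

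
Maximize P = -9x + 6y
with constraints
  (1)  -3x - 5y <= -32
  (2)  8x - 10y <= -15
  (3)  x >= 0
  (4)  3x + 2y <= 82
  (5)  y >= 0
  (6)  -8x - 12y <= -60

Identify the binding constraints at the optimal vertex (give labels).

(3) and (4)

Extreme points and P = -9x + 6y:
  (7/2, 43/10) → P = -57/10
  (0, 32/5) → P = 192/5
  (395/23, 701/46) → P = -1452/23
  (0, 41) → P = 246

The maximum is at (0, 41). Substituting into each constraint, equality holds for (3) and (4); the remaining constraints have slack.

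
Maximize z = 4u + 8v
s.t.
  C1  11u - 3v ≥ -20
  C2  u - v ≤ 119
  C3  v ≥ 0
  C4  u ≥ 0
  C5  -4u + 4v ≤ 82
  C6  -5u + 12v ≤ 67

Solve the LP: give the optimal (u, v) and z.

u = 1495/7, v = 662/7, maximum z = 11276/7

Corner points and z = 4u + 8v:
  (119, 0) → z = 476
  (1495/7, 662/7) → z = 11276/7
  (0, 0) → z = 0
  (0, 67/12) → z = 134/3

The binding constraints are u - v = 119 and -5u + 12v = 67.
Solving simultaneously gives u = 1495/7, v = 662/7.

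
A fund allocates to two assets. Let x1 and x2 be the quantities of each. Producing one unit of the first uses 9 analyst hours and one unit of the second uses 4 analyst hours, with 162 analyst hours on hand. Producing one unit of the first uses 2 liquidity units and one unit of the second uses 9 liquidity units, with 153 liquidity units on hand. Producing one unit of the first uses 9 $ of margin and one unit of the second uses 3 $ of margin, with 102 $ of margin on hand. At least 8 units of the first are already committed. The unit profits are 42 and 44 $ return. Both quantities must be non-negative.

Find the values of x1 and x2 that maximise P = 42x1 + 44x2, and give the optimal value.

x1 = 8, x2 = 10, maximum P = 776

Extreme points and P = 42x1 + 44x2:
  (34/3, 0) → P = 476
  (8, 0) → P = 336
  (8, 10) → P = 776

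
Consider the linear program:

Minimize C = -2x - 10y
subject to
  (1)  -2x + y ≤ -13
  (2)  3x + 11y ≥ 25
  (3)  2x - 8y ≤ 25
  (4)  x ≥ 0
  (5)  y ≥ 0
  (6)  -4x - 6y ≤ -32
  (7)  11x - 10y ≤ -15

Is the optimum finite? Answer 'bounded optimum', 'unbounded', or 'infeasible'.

From the feasible point (145/9, 173/9), moving in the direction (1, 2) keeps every constraint satisfied while C decreases without bound.

unbounded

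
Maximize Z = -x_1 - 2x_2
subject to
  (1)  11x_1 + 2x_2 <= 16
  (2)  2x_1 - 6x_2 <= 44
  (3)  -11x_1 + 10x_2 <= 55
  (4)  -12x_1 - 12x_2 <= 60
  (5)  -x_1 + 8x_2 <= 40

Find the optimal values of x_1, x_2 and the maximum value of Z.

Vertices and Z = -x_1 - 2x_2:
  (92/35, -226/35) → Z = 72/7
  (8/15, 76/15) → Z = -32/3
  (7/4, -27/4) → Z = 47/4
  (-5, 0) → Z = 5
  (-20/39, 385/78) → Z = -365/39

The optimum lies where 2x_1 - 6x_2 = 44 and -12x_1 - 12x_2 = 60.
Solving simultaneously gives x_1 = 7/4, x_2 = -27/4.

x_1 = 7/4, x_2 = -27/4, maximum Z = 47/4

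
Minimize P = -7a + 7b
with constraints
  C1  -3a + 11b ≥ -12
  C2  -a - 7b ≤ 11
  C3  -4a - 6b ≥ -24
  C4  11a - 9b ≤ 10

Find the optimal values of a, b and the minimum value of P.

Feasible corners and P = -7a + 7b:
  (-37/32, -45/32) → P = -7/4
  (1/47, -51/47) → P = -364/47
  (46/17, 112/51) → P = -182/51
The feasible region is unbounded (it extends along (-7, 1), (-3, 2)), but P strictly increases along every unbounded feasible direction, so there is no improving ray and the minimum is attained at a vertex.

At the optimal vertex, -3a + 11b = -12 and 11a - 9b = 10.
Solving simultaneously gives a = 1/47, b = -51/47.

a = 1/47, b = -51/47, minimum P = -364/47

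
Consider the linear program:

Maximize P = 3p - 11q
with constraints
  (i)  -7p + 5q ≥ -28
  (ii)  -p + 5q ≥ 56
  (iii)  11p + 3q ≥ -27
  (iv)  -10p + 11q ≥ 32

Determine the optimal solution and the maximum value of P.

Extreme points and P = 3p - 11q:
  (52/3, 56/3) → P = -460/3
  (-303/58, 589/58) → P = -3694/29
  (152/13, 176/13) → P = -1480/13
The feasible region is unbounded (it extends along (-3, 11), (5, 7)), but P strictly decreases along every unbounded feasible direction, so there is no improving ray and the maximum is attained at a vertex.

The binding constraints are -p + 5q = 56 and -10p + 11q = 32.
Solving simultaneously gives p = 152/13, q = 176/13.

p = 152/13, q = 176/13, maximum P = -1480/13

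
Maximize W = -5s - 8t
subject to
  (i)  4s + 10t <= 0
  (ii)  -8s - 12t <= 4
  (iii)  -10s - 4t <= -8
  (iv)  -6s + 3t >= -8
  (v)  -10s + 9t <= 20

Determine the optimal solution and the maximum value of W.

Feasible corners and W = -5s - 8t:
  (20/21, -8/21) → W = -12/7
  (10/9, -4/9) → W = -2
  (28/27, -16/27) → W = -4/9

s = 28/27, t = -16/27, maximum W = -4/9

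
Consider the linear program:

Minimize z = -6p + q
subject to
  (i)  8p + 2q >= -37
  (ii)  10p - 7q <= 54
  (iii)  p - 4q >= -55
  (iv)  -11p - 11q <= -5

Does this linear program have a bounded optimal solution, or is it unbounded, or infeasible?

bounded optimum

Feasible corners and z = -6p + q:
  (-129/17, 403/34) → z = 1951/34
  (-139/22, 149/22) → z = 983/22
  (601/33, 604/33) → z = -3002/33
  (37/11, -32/11) → z = -254/11
The feasible region has finitely many vertices and no improving ray; the minimum is -3002/33 at (601/33, 604/33).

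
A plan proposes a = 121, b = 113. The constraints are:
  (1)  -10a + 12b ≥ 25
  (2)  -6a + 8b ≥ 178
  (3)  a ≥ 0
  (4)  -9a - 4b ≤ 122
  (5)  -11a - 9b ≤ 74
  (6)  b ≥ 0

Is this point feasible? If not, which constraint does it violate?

(1): 146 ≥ 25 ✓
(2): 178 ≥ 178 ✓
(3): 121 ≥ 0 ✓
(4): -1541 ≤ 122 ✓
(5): -2348 ≤ 74 ✓
(6): 113 ≥ 0 ✓

feasible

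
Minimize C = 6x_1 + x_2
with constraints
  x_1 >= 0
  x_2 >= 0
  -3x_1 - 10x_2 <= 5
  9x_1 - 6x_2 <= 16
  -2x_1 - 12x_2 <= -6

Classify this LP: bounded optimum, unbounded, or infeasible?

Extreme points and C = 6x_1 + x_2:
  (0, 1/2) → C = 1/2
  (19/10, 11/60) → C = 139/12
The feasible region has finitely many vertices and no improving ray; the minimum is 1/2 at (0, 1/2).

bounded optimum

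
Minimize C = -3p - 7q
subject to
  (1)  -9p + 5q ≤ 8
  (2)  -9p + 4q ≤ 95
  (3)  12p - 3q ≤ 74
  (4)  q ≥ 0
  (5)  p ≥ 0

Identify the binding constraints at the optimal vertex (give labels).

Feasible corners and C = -3p - 7q:
  (394/33, 254/11) → C = -2172/11
  (0, 8/5) → C = -56/5
  (37/6, 0) → C = -37/2
  (0, 0) → C = 0

The minimum is at (394/33, 254/11). Substituting into each constraint, equality holds for (1) and (3); the remaining constraints have slack.

(1) and (3)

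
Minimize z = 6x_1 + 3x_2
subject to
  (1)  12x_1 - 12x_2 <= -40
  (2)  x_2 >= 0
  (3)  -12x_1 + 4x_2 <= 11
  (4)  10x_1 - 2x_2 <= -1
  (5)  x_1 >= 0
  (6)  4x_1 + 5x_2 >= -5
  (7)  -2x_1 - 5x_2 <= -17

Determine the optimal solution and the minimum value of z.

Extreme points and z = 6x_1 + 3x_2:
  (7/24, 29/8) → z = 101/8
  (17/24, 97/24) → z = 131/8
  (9/8, 49/8) → z = 201/8

x_1 = 7/24, x_2 = 29/8, minimum z = 101/8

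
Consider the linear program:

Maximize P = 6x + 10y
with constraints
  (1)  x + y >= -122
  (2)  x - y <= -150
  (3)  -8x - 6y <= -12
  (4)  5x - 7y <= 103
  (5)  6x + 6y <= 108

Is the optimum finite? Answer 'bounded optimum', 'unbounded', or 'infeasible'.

infeasible

The boundaries x + y = -122 and x - y = -150 meet at (-136, 14), but that point violates -8x - 6y ≤ -12. Every candidate vertex is excluded by some other constraint, so the feasible region is empty.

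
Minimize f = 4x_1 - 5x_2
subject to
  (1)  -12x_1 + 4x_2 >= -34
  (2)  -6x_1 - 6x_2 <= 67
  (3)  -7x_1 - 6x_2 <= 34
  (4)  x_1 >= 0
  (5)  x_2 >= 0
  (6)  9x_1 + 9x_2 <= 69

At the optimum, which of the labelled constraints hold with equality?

Extreme points and f = 4x_1 - 5x_2:
  (17/6, 0) → f = 34/3
  (97/24, 29/8) → f = -47/24
  (0, 0) → f = 0
  (0, 23/3) → f = -115/3

The minimum is at (0, 23/3). Substituting into each constraint, equality holds for (4) and (6); the remaining constraints have slack.

(4) and (6)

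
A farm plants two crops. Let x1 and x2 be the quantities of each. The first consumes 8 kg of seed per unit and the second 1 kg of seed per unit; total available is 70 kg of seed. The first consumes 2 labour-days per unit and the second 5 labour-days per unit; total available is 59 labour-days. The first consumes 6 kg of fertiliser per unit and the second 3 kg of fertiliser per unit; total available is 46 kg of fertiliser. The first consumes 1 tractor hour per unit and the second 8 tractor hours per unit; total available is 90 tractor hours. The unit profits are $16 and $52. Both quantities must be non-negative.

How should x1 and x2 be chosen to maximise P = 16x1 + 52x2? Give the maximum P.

x1 = 2, x2 = 11, maximum P = 604

Feasible corners and P = 16x1 + 52x2:
  (0, 0) → P = 0
  (0, 45/4) → P = 585
  (23/3, 0) → P = 368/3
  (53/24, 131/12) → P = 603
  (2, 11) → P = 604

The binding constraints are 2x1 + 5x2 = 59 and x1 + 8x2 = 90.
Solving simultaneously gives x1 = 2, x2 = 11.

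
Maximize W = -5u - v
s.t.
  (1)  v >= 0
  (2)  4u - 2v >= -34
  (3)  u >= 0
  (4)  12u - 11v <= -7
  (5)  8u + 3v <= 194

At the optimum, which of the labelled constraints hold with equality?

(3) and (4)

Vertices and W = -5u - v:
  (0, 17) → W = -17
  (143/14, 262/7) → W = -177/2
  (0, 7/11) → W = -7/11
  (2113/124, 596/31) → W = -12949/124

The maximum is at (0, 7/11). Substituting into each constraint, equality holds for (3) and (4); the remaining constraints have slack.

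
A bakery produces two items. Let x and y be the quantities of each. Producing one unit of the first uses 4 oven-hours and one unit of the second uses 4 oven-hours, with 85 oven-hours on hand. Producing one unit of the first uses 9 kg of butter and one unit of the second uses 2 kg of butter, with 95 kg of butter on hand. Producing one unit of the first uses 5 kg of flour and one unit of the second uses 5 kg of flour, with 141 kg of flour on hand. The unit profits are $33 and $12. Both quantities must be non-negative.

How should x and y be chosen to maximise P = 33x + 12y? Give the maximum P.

Corner points and P = 33x + 12y:
  (0, 0) → P = 0
  (0, 85/4) → P = 255
  (95/9, 0) → P = 1045/3
  (15/2, 55/4) → P = 825/2

The optimum lies where 4x + 4y = 85 and 9x + 2y = 95.
Solving simultaneously gives x = 15/2, y = 55/4.

x = 15/2, y = 55/4, maximum P = 825/2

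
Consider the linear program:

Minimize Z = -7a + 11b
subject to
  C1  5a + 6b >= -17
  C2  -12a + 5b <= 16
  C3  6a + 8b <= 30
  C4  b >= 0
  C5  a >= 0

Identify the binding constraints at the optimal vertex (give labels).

C3 and C4

Vertices and Z = -7a + 11b:
  (11/63, 76/21) → Z = 2431/63
  (0, 16/5) → Z = 176/5
  (5, 0) → Z = -35
  (0, 0) → Z = 0

The minimum is at (5, 0). Substituting into each constraint, equality holds for C3 and C4; the remaining constraints have slack.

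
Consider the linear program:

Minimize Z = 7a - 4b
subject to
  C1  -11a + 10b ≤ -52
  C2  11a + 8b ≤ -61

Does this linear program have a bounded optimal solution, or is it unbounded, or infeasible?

From the feasible point (-97/99, -113/18), moving in the direction (-10, -11) keeps every constraint satisfied while Z decreases without bound.

unbounded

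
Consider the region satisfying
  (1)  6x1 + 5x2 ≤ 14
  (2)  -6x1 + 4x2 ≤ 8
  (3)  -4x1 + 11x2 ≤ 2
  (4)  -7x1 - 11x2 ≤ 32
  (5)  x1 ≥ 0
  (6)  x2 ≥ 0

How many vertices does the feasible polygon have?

4

Pairwise boundary intersections that survive every other constraint:
  (72/43, 34/43)
  (7/3, 0)
  (0, 2/11)
  (0, 0)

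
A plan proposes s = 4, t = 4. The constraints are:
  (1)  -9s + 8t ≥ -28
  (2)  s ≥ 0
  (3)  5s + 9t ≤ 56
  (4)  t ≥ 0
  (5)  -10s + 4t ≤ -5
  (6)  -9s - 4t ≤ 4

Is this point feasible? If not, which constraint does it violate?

feasible

(1): -4 ≥ -28 ✓
(2): 4 ≥ 0 ✓
(3): 56 ≤ 56 ✓
(4): 4 ≥ 0 ✓
(5): -24 ≤ -5 ✓
(6): -52 ≤ 4 ✓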